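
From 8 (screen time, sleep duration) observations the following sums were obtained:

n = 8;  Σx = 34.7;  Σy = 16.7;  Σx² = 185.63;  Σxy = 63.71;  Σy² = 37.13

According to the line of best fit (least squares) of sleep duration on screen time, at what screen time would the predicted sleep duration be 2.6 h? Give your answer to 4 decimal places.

2.2749

Sxx = Σx² − (Σx)²/n = 185.63 − 150.51125 = 35.11875
Sxy = Σxy − (Σx)(Σy)/n = 63.71 − 72.43625 = -8.72625
b = Sxy/Sxx = -8.72625/35.11875 = -0.248478
a = ȳ − b·x̄ = 2.0875 − (-0.248478)·4.3375 = 3.165275
Set a + b·x = 2.6: x = (2.6 − 3.165275) / (-0.248478) = 2.274946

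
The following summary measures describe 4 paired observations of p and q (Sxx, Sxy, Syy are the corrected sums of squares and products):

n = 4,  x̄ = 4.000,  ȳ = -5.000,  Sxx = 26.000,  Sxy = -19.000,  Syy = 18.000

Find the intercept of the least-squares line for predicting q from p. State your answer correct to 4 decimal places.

b = Sxy/Sxx = -19/26 = -0.730769
a = ȳ − b·x̄ = -5 − (-0.730769)·4 = -2.076923

-2.0769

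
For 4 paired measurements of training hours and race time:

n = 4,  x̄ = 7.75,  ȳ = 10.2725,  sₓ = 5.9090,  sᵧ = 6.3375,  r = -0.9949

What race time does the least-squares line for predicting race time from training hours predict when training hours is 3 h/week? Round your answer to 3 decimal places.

15.341

b = r · sᵧ/sₓ = -0.9949 · 6.3375/5.909 = -1.067047
a = ȳ − b·x̄ = 10.2725 − (-1.067047)·7.75 = 18.542112
ŷ(3) = a + b·3 = 18.542112 + (-1.067047)·3 = 15.340972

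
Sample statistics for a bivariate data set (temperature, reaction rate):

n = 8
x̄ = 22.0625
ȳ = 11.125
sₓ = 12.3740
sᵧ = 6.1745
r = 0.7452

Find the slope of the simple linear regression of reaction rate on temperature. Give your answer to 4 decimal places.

0.3718

b = r · sᵧ/sₓ = 0.7452 · 6.1745/12.374 = 0.371847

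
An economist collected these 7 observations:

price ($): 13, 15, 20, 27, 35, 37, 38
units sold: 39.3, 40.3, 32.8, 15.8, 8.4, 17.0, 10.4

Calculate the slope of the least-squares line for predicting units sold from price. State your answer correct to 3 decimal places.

n = 7, Σx = 185, Σy = 164, Σxy = 3516.2, Σx² = 5561
Sxx = Σx² − (Σx)²/n = 5561 − 4889.285714 = 671.714286
Sxy = Σxy − (Σx)(Σy)/n = 3516.2 − 4334.285714 = -818.085714
b = Sxy/Sxx = -818.085714/671.714286 = -1.217907

-1.218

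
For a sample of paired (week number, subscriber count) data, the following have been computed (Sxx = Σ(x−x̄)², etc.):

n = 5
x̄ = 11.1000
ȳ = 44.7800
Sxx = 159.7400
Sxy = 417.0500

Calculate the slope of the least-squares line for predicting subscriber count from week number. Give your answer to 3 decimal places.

b = Sxy/Sxx = 417.05/159.74 = 2.610805

2.611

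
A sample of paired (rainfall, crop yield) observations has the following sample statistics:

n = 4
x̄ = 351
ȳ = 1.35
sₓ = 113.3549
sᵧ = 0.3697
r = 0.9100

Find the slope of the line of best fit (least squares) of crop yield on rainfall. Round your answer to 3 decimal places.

b = r · sᵧ/sₓ = 0.91 · 0.3697/113.3549 = 0.002968

0.003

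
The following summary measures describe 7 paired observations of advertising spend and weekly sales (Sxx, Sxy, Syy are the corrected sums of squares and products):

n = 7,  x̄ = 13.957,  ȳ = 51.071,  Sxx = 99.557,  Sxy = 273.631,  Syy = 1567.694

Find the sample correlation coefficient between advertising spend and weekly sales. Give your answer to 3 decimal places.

r = Sxy/√(Sxx·Syy) = 273.631/√(156074.911558) = 273.631/395.063174 = 0.692626

0.693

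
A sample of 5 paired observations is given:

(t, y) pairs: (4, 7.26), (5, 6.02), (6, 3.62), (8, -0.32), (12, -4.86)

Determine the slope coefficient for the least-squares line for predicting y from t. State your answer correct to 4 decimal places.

n = 5, Σx = 35, Σy = 11.72, Σxy = 19.98, Σx² = 285
Sxx = Σx² − (Σx)²/n = 285 − 245 = 40
Sxy = Σxy − (Σx)(Σy)/n = 19.98 − 82.04 = -62.06
b = Sxy/Sxx = -62.06/40 = -1.5515

-1.5515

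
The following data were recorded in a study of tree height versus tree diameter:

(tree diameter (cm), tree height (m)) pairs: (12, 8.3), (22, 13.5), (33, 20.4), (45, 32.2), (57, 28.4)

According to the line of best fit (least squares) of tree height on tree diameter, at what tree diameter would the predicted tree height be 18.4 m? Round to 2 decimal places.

n = 5, Σx = 169, Σy = 102.8, Σxy = 4137.6, Σx² = 6991
Sxx = Σx² − (Σx)²/n = 6991 − 5712.2 = 1278.8
Sxy = Σxy − (Σx)(Σy)/n = 4137.6 − 3474.64 = 662.96
b = Sxy/Sxx = 662.96/1278.8 = 0.518424
a = ȳ − b·x̄ = 20.56 − 0.518424·33.8 = 3.037285
Set a + b·x = 18.4: x = (18.4 − 3.037285) / 0.518424 = 29.633522

29.63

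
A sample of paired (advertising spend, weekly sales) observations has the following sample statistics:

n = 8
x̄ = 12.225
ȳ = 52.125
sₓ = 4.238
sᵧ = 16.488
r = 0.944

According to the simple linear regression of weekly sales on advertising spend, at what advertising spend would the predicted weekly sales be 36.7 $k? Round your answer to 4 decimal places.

b = r · sᵧ/sₓ = 0.944 · 16.488/4.238 = 3.672646
a = ȳ − b·x̄ = 52.125 − 3.672646·12.225 = 7.226908
Set a + b·x = 36.7: x = (36.7 − 7.226908) / 3.672646 = 8.025030

8.0250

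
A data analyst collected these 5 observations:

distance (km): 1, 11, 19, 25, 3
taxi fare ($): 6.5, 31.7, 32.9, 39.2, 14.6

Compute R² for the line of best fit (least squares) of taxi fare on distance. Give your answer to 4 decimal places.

0.8800

n = 5, Σx = 59, Σy = 124.9, Σxy = 2004.1, Σx² = 1117, Σy² = 3879.35
Sxx = Σx² − (Σx)²/n = 1117 − 696.2 = 420.8
Sxy = Σxy − (Σx)(Σy)/n = 2004.1 − 1473.82 = 530.28
Syy = Σy² − (Σy)²/n = 3879.35 − 3120.002 = 759.348
R² = Sxy²/(Sxx·Syy) = (530.28)²/(420.8·759.348) = 0.880023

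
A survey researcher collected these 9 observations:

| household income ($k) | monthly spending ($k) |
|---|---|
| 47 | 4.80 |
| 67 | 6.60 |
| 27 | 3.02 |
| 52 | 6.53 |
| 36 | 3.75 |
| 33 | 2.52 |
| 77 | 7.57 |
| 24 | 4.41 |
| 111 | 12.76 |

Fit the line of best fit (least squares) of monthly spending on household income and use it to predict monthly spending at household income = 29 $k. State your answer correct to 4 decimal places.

3.2664

n = 9, Σx = 474, Σy = 51.96, Σxy = 3412.15, Σx² = 31342
Sxx = Σx² − (Σx)²/n = 31342 − 24964 = 6378
Sxy = Σxy − (Σx)(Σy)/n = 3412.15 − 2736.56 = 675.59
b = Sxy/Sxx = 675.59/6378 = 0.105925
a = ȳ − b·x̄ = 5.773333 − 0.105925·52.666667 = 0.194614
ŷ(29) = a + b·29 = 0.194614 + 0.105925·29 = 3.266440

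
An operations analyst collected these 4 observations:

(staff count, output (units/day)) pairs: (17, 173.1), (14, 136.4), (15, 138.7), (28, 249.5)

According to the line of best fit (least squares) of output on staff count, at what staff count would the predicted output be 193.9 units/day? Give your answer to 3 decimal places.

n = 4, Σx = 74, Σy = 697.7, Σxy = 13918.8, Σx² = 1494
Sxx = Σx² − (Σx)²/n = 1494 − 1369 = 125
Sxy = Σxy − (Σx)(Σy)/n = 13918.8 − 12907.45 = 1011.35
b = Sxy/Sxx = 1011.35/125 = 8.0908
a = ȳ − b·x̄ = 174.425 − 8.0908·18.5 = 24.7452
Set a + b·x = 193.9: x = (193.9 − 24.7452) / 8.0908 = 20.907055

20.907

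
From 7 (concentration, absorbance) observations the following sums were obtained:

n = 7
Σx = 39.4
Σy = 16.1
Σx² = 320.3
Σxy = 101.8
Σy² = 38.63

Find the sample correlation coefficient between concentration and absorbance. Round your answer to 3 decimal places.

Sxx = Σx² − (Σx)²/n = 320.3 − 221.765714 = 98.534286
Sxy = Σxy − (Σx)(Σy)/n = 101.8 − 90.62 = 11.18
Syy = Σy² − (Σy)²/n = 38.63 − 37.03 = 1.6
r = Sxy/√(Sxx·Syy) = 11.18/√(157.654857) = 11.18/12.556069 = 0.890406

0.890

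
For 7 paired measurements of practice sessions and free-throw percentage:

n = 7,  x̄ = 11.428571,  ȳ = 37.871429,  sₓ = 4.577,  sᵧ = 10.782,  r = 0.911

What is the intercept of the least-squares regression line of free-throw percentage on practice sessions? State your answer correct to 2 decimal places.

13.35

b = r · sᵧ/sₓ = 0.911 · 10.782/4.577 = 2.146035
a = ȳ − b·x̄ = 37.871429 − 2.146035·11.428571 = 13.345316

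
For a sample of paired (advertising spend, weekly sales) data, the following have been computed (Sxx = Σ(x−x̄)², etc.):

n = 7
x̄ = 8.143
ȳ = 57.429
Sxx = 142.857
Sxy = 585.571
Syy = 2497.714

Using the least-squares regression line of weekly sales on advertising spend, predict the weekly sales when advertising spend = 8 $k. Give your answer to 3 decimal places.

b = Sxy/Sxx = 585.571/142.857 = 4.099001
a = ȳ − b·x̄ = 57.429 − 4.099001·8.143 = 24.050834
ŷ(8) = a + b·8 = 24.050834 + 4.099001·8 = 56.842843

56.843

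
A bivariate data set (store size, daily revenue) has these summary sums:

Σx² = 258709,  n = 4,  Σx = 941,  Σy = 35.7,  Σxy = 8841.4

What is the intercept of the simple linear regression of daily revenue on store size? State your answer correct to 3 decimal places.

Sxx = Σx² − (Σx)²/n = 258709 − 221370.25 = 37338.75
Sxy = Σxy − (Σx)(Σy)/n = 8841.4 − 8398.425 = 442.975
b = Sxy/Sxx = 442.975/37338.75 = 0.011864
a = ȳ − b·x̄ = 8.925 − 0.011864·235.25 = 6.134069

6.134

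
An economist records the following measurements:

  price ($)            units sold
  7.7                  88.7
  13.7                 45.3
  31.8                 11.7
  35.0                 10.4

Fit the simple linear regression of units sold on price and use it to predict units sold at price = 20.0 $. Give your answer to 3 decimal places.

n = 4, Σx = 88.2, Σy = 156.1, Σxy = 2039.66, Σx² = 2483.22
Sxx = Σx² − (Σx)²/n = 2483.22 − 1944.81 = 538.41
Sxy = Σxy − (Σx)(Σy)/n = 2039.66 − 3442.005 = -1402.345
b = Sxy/Sxx = -1402.345/538.41 = -2.604604
a = ȳ − b·x̄ = 39.025 − (-2.604604)·22.05 = 96.456525
ŷ(20.0) = a + b·20.0 = 96.456525 + (-2.604604)·20 = 44.364439

44.364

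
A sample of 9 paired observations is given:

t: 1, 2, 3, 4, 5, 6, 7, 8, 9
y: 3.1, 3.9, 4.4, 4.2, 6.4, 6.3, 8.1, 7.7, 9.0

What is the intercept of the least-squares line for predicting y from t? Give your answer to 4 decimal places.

n = 9, Σx = 45, Σy = 53.1, Σxy = 310, Σx² = 285
Sxx = Σx² − (Σx)²/n = 285 − 225 = 60
Sxy = Σxy − (Σx)(Σy)/n = 310 − 265.5 = 44.5
b = Sxy/Sxx = 44.5/60 = 0.741667
a = ȳ − b·x̄ = 5.9 − 0.741667·5 = 2.191667

2.1917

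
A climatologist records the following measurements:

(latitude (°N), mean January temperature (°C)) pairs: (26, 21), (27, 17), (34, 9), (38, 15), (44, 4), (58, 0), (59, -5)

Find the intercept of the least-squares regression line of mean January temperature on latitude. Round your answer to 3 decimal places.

35.818

n = 7, Σx = 286, Σy = 61, Σxy = 1762, Σx² = 12786
Sxx = Σx² − (Σx)²/n = 12786 − 11685.142857 = 1100.857143
Sxy = Σxy − (Σx)(Σy)/n = 1762 − 2492.285714 = -730.285714
b = Sxy/Sxx = -730.285714/1100.857143 = -0.663379
a = ȳ − b·x̄ = 8.714286 − (-0.663379)·40.857143 = 35.818064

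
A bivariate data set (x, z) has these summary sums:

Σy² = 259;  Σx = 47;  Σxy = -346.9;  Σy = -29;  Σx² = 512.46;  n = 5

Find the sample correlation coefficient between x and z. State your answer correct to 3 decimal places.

Sxx = Σx² − (Σx)²/n = 512.46 − 441.8 = 70.66
Sxy = Σxy − (Σx)(Σy)/n = -346.9 − (-272.6) = -74.3
Syy = Σy² − (Σy)²/n = 259 − 168.2 = 90.8
r = Sxy/√(Sxx·Syy) = -74.3/√(6415.928) = -74.3/80.099488 = -0.927596

-0.928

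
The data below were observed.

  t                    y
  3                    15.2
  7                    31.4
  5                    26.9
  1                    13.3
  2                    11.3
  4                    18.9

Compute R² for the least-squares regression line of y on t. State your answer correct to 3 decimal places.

0.907

n = 6, Σx = 22, Σy = 117, Σxy = 511.4, Σx² = 104, Σy² = 2602.4
Sxx = Σx² − (Σx)²/n = 104 − 80.666667 = 23.333333
Sxy = Σxy − (Σx)(Σy)/n = 511.4 − 429 = 82.4
Syy = Σy² − (Σy)²/n = 2602.4 − 2281.5 = 320.9
R² = Sxy²/(Sxx·Syy) = (82.4)²/(23.333333·320.9) = 0.906793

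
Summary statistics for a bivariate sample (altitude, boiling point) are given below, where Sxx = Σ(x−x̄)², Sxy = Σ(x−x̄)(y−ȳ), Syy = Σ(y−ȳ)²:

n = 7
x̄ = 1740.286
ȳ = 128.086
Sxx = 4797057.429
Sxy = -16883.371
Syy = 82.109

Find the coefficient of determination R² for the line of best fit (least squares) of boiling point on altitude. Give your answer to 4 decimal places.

R² = Sxy²/(Sxx·Syy) = (-16883.371)²/(4797057.429·82.109) = 0.723690

0.7237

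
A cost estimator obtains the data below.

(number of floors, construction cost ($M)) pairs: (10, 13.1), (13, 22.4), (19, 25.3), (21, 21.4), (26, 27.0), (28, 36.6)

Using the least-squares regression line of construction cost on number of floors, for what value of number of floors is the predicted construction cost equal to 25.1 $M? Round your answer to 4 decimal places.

20.3458

n = 6, Σx = 117, Σy = 145.8, Σxy = 3079.1, Σx² = 2531
Sxx = Σx² − (Σx)²/n = 2531 − 2281.5 = 249.5
Sxy = Σxy − (Σx)(Σy)/n = 3079.1 − 2843.1 = 236
b = Sxy/Sxx = 236/249.5 = 0.945892
a = ȳ − b·x̄ = 24.3 − 0.945892·19.5 = 5.855110
Set a + b·x = 25.1: x = (25.1 − 5.855110) / 0.945892 = 20.345763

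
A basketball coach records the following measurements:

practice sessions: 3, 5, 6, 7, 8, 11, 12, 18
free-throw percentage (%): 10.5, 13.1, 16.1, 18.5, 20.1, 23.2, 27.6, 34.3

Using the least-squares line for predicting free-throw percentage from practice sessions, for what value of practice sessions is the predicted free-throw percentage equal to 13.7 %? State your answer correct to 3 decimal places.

4.592

n = 8, Σx = 70, Σy = 163.4, Σxy = 1687.7, Σx² = 772
Sxx = Σx² − (Σx)²/n = 772 − 612.5 = 159.5
Sxy = Σxy − (Σx)(Σy)/n = 1687.7 − 1429.75 = 257.95
b = Sxy/Sxx = 257.95/159.5 = 1.617241
a = ȳ − b·x̄ = 20.425 − 1.617241·8.75 = 6.274138
Set a + b·x = 13.7: x = (13.7 − 6.274138) / 1.617241 = 4.591684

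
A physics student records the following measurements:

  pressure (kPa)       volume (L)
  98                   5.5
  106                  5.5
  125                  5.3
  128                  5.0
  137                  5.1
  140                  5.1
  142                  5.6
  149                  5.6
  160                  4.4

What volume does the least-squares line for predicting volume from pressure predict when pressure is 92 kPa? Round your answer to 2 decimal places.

n = 9, Σx = 1185, Σy = 47.1, Σxy = 6170.8, Σx² = 159183
Sxx = Σx² − (Σx)²/n = 159183 − 156025 = 3158
Sxy = Σxy − (Σx)(Σy)/n = 6170.8 − 6201.5 = -30.7
b = Sxy/Sxx = -30.7/3158 = -0.009721
a = ȳ − b·x̄ = 5.233333 − (-0.009721)·131.666667 = 6.513310
ŷ(92) = a + b·92 = 6.513310 + (-0.009721)·92 = 5.618947

5.62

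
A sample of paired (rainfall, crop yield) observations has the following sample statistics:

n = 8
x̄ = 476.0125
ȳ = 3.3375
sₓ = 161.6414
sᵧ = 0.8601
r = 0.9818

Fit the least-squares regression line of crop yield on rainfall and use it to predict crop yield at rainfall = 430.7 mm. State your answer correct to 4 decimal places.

b = r · sᵧ/sₓ = 0.9818 · 0.8601/161.6414 = 0.005224
a = ȳ − b·x̄ = 3.3375 − 0.005224·476.0125 = 0.850718
ŷ(430.7) = a + b·430.7 = 0.850718 + 0.005224·430.7 = 3.100779

3.1008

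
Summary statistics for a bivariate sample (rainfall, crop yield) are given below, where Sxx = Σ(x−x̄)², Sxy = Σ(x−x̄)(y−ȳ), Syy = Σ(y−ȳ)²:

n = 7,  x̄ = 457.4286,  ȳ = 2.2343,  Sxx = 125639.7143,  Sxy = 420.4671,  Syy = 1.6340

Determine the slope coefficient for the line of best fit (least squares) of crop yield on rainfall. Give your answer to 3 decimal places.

0.003

b = Sxy/Sxx = 420.4671/125639.7143 = 0.003347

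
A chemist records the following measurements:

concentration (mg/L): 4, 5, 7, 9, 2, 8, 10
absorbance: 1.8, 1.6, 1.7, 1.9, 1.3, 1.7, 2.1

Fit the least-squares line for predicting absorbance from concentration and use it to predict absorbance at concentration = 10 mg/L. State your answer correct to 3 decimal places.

n = 7, Σx = 45, Σy = 12.1, Σxy = 81.4, Σx² = 339
Sxx = Σx² − (Σx)²/n = 339 − 289.285714 = 49.714286
Sxy = Σxy − (Σx)(Σy)/n = 81.4 − 77.785714 = 3.614286
b = Sxy/Sxx = 3.614286/49.714286 = 0.072701
a = ȳ − b·x̄ = 1.728571 − 0.072701·6.428571 = 1.261207
ŷ(10) = a + b·10 = 1.261207 + 0.072701·10 = 1.988218

1.988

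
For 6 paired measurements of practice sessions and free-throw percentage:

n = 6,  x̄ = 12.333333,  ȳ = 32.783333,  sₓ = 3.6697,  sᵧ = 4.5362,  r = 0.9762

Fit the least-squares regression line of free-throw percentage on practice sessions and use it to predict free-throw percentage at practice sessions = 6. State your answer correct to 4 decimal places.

b = r · sᵧ/sₓ = 0.9762 · 4.5362/3.6697 = 1.206703
a = ȳ − b·x̄ = 32.783333 − 1.206703·12.333333 = 17.900662
ŷ(6) = a + b·6 = 17.900662 + 1.206703·6 = 25.140880

25.1409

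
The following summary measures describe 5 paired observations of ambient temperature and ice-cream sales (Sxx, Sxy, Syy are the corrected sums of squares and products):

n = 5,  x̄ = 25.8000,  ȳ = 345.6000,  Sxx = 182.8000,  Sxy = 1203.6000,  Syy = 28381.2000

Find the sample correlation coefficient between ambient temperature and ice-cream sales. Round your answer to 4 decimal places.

r = Sxy/√(Sxx·Syy) = 1203.6/√(5188083.36) = 1203.6/2277.736455 = 0.528419

0.5284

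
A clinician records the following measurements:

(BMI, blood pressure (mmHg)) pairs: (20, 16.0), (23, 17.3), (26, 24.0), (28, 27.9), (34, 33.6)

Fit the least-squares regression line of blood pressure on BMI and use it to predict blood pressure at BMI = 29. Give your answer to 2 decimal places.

27.56

n = 5, Σx = 131, Σy = 118.8, Σxy = 3265.5, Σx² = 3545
Sxx = Σx² − (Σx)²/n = 3545 − 3432.2 = 112.8
Sxy = Σxy − (Σx)(Σy)/n = 3265.5 − 3112.56 = 152.94
b = Sxy/Sxx = 152.94/112.8 = 1.355851
a = ȳ − b·x̄ = 23.76 − 1.355851·26.2 = -11.763298
ŷ(29) = a + b·29 = -11.763298 + 1.355851·29 = 27.556383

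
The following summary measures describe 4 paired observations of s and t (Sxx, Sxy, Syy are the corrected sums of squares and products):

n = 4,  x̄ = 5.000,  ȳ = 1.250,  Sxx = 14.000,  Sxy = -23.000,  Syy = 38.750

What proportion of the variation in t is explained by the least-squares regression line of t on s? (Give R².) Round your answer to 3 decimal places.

R² = Sxy²/(Sxx·Syy) = (-23)²/(14·38.75) = 0.975115

0.975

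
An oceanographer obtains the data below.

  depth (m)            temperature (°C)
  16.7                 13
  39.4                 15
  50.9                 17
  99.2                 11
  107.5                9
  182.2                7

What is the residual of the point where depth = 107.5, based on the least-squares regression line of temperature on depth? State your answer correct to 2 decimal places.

n = 6, Σx = 495.9, Σy = 72, Σxy = 5007.5, Σx² = 59015.79
Sxx = Σx² − (Σx)²/n = 59015.79 − 40986.135 = 18029.655
Sxy = Σxy − (Σx)(Σy)/n = 5007.5 − 5950.8 = -943.3
b = Sxy/Sxx = -943.3/18029.655 = -0.052319
a = ȳ − b·x̄ = 12 − (-0.052319)·82.65 = 16.324195
ŷ(107.5) = 16.324195 + (-0.052319)·107.5 = 10.699864
residual = y − ŷ = 9 − 10.699864 = -1.699864

-1.70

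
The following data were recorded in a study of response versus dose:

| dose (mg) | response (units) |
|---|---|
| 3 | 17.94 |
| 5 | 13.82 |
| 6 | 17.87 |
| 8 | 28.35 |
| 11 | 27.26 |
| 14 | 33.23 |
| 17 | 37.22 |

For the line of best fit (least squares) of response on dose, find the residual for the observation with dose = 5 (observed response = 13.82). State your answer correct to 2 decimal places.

n = 7, Σx = 64, Σy = 175.69, Σxy = 1854.76, Σx² = 740
Sxx = Σx² − (Σx)²/n = 740 − 585.142857 = 154.857143
Sxy = Σxy − (Σx)(Σy)/n = 1854.76 − 1606.308571 = 248.451429
b = Sxy/Sxx = 248.451429/154.857143 = 1.604391
a = ȳ − b·x̄ = 25.098571 − 1.604391·9.142857 = 10.429852
ŷ(5) = 10.429852 + 1.604391·5 = 18.451808
residual = y − ŷ = 13.82 − 18.451808 = -4.631808

-4.63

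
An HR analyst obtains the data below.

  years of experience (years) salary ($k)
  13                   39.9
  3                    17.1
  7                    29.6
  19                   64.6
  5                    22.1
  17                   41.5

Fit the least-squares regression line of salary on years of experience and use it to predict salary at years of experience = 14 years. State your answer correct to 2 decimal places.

n = 6, Σx = 64, Σy = 214.8, Σxy = 2820.6, Σx² = 902
Sxx = Σx² − (Σx)²/n = 902 − 682.666667 = 219.333333
Sxy = Σxy − (Σx)(Σy)/n = 2820.6 − 2291.2 = 529.4
b = Sxy/Sxx = 529.4/219.333333 = 2.413678
a = ȳ − b·x̄ = 35.8 − 2.413678·10.666667 = 10.054103
ŷ(14) = a + b·14 = 10.054103 + 2.413678·14 = 43.845593

43.85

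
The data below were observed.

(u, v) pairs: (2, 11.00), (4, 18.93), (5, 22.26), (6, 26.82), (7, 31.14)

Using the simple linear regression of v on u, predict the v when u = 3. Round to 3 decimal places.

14.830

n = 5, Σx = 24, Σy = 110.15, Σxy = 587.92, Σx² = 130
Sxx = Σx² − (Σx)²/n = 130 − 115.2 = 14.8
Sxy = Σxy − (Σx)(Σy)/n = 587.92 − 528.72 = 59.2
b = Sxy/Sxx = 59.2/14.8 = 4
a = ȳ − b·x̄ = 22.03 − 4·4.8 = 2.83
ŷ(3) = a + b·3 = 2.83 + 4·3 = 14.83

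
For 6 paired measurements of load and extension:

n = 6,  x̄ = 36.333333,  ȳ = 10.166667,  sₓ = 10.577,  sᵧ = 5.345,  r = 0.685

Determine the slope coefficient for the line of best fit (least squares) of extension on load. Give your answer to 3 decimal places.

b = r · sᵧ/sₓ = 0.685 · 5.345/10.577 = 0.346159

0.346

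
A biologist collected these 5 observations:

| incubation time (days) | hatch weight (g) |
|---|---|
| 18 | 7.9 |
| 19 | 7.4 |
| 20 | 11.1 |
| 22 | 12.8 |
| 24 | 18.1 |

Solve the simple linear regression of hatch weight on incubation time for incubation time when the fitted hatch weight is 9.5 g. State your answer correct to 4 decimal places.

n = 5, Σx = 103, Σy = 57.3, Σxy = 1220.8, Σx² = 2145
Sxx = Σx² − (Σx)²/n = 2145 − 2121.8 = 23.2
Sxy = Σxy − (Σx)(Σy)/n = 1220.8 − 1180.38 = 40.42
b = Sxy/Sxx = 40.42/23.2 = 1.742241
a = ȳ − b·x̄ = 11.46 − 1.742241·20.6 = -24.430172
Set a + b·x = 9.5: x = (9.5 − (-24.430172)) / 1.742241 = 19.475012

19.4750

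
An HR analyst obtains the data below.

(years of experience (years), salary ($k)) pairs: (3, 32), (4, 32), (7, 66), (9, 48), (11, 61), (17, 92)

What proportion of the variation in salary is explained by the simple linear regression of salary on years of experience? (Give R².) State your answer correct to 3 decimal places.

0.841

n = 6, Σx = 51, Σy = 331, Σxy = 3353, Σx² = 565, Σy² = 20893
Sxx = Σx² − (Σx)²/n = 565 − 433.5 = 131.5
Sxy = Σxy − (Σx)(Σy)/n = 3353 − 2813.5 = 539.5
Syy = Σy² − (Σy)²/n = 20893 − 18260.166667 = 2632.833333
R² = Sxy²/(Sxx·Syy) = (539.5)²/(131.5·2632.833333) = 0.840686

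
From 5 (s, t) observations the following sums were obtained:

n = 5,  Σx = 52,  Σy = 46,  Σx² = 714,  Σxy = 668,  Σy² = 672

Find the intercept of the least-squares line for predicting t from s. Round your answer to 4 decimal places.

-2.1848

Sxx = Σx² − (Σx)²/n = 714 − 540.8 = 173.2
Sxy = Σxy − (Σx)(Σy)/n = 668 − 478.4 = 189.6
b = Sxy/Sxx = 189.6/173.2 = 1.094688
a = ȳ − b·x̄ = 9.2 − 1.094688·10.4 = -2.184758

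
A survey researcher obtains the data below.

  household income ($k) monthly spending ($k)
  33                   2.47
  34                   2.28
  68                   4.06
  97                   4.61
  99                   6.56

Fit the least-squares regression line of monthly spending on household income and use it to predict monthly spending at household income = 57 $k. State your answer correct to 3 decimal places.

3.534

n = 5, Σx = 331, Σy = 19.98, Σxy = 1531.72, Σx² = 26079
Sxx = Σx² − (Σx)²/n = 26079 − 21912.2 = 4166.8
Sxy = Σxy − (Σx)(Σy)/n = 1531.72 − 1322.676 = 209.044
b = Sxy/Sxx = 209.044/4166.8 = 0.050169
a = ȳ − b·x̄ = 3.996 − 0.050169·66.2 = 0.674815
ŷ(57) = a + b·57 = 0.674815 + 0.050169·57 = 3.534446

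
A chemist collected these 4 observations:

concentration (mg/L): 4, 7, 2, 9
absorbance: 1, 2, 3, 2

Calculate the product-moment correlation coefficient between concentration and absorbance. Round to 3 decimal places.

n = 4, Σx = 22, Σy = 8, Σxy = 42, Σx² = 150, Σy² = 18
Sxx = Σx² − (Σx)²/n = 150 − 121 = 29
Sxy = Σxy − (Σx)(Σy)/n = 42 − 44 = -2
Syy = Σy² − (Σy)²/n = 18 − 16 = 2
r = Sxy/√(Sxx·Syy) = -2/√(58) = -2/7.615773 = -0.262613

-0.263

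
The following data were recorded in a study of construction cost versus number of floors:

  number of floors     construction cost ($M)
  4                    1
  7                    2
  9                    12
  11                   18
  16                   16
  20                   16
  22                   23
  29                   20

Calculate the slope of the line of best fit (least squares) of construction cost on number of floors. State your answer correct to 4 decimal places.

n = 8, Σx = 118, Σy = 108, Σxy = 1986, Σx² = 2248
Sxx = Σx² − (Σx)²/n = 2248 − 1740.5 = 507.5
Sxy = Σxy − (Σx)(Σy)/n = 1986 − 1593 = 393
b = Sxy/Sxx = 393/507.5 = 0.774384

0.7744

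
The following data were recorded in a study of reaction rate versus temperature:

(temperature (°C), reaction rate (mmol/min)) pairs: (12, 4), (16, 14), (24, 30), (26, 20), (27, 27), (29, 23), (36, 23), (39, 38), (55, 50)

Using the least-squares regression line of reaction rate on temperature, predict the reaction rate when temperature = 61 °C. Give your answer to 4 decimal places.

n = 9, Σx = 264, Σy = 229, Σxy = 7968, Σx² = 9064
Sxx = Σx² − (Σx)²/n = 9064 − 7744 = 1320
Sxy = Σxy − (Σx)(Σy)/n = 7968 − 6717.333333 = 1250.666667
b = Sxy/Sxx = 1250.666667/1320 = 0.947475
a = ȳ − b·x̄ = 25.444444 − 0.947475·29.333333 = -2.348148
ŷ(61) = a + b·61 = -2.348148 + 0.947475·61 = 55.447811

55.4478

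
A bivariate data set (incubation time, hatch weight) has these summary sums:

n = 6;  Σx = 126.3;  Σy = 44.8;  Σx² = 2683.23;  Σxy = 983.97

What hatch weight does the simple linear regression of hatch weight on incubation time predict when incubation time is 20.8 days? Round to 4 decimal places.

Sxx = Σx² − (Σx)²/n = 2683.23 − 2658.615 = 24.615
Sxy = Σxy − (Σx)(Σy)/n = 983.97 − 943.04 = 40.93
b = Sxy/Sxx = 40.93/24.615 = 1.662807
a = ȳ − b·x̄ = 7.466667 − 1.662807·21.05 = -27.535426
ŷ(20.8) = a + b·20.8 = -27.535426 + 1.662807·20.8 = 7.050965

7.0510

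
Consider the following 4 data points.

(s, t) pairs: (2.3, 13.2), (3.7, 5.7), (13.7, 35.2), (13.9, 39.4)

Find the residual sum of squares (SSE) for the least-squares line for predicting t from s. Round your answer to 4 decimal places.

68.0384

n = 4, Σx = 33.6, Σy = 93.5, Σxy = 1081.35, Σx² = 399.88, Σy² = 2998.13
Sxx = Σx² − (Σx)²/n = 399.88 − 282.24 = 117.64
Sxy = Σxy − (Σx)(Σy)/n = 1081.35 − 785.4 = 295.95
Syy = Σy² − (Σy)²/n = 2998.13 − 2185.5625 = 812.5675
b = Sxy/Sxx = 295.95/117.64 = 2.515726
SSE = Syy − b·Sxy = 812.5675 − 2.515726·295.95 = 68.038407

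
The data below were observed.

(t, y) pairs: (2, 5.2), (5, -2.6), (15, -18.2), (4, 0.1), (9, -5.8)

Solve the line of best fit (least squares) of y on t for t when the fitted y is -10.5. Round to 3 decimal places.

10.710

n = 5, Σx = 35, Σy = -21.3, Σxy = -327.4, Σx² = 351
Sxx = Σx² − (Σx)²/n = 351 − 245 = 106
Sxy = Σxy − (Σx)(Σy)/n = -327.4 − (-149.1) = -178.3
b = Sxy/Sxx = -178.3/106 = -1.682075
a = ȳ − b·x̄ = -4.26 − (-1.682075)·7 = 7.514528
Set a + b·x = -10.5: x = (-10.5 − 7.514528) / (-1.682075) = 10.709703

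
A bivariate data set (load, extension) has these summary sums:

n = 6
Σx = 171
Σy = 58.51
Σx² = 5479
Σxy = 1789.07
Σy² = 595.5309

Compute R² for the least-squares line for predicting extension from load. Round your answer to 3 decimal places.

0.977

Sxx = Σx² − (Σx)²/n = 5479 − 4873.5 = 605.5
Sxy = Σxy − (Σx)(Σy)/n = 1789.07 − 1667.535 = 121.535
Syy = Σy² − (Σy)²/n = 595.5309 − 570.570017 = 24.960883
R² = Sxy²/(Sxx·Syy) = (121.535)²/(605.5·24.960883) = 0.977302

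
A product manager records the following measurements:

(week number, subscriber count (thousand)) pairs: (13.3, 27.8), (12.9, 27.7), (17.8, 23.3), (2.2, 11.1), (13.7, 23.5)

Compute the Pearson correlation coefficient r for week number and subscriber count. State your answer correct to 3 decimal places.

n = 5, Σx = 59.9, Σy = 113.4, Σxy = 1488.18, Σx² = 852.67, Σy² = 2758.48
Sxx = Σx² − (Σx)²/n = 852.67 − 717.602 = 135.068
Sxy = Σxy − (Σx)(Σy)/n = 1488.18 − 1358.532 = 129.648
Syy = Σy² − (Σy)²/n = 2758.48 − 2571.912 = 186.568
r = Sxy/√(Sxx·Syy) = 129.648/√(25199.366624) = 129.648/158.743084 = 0.816716

0.817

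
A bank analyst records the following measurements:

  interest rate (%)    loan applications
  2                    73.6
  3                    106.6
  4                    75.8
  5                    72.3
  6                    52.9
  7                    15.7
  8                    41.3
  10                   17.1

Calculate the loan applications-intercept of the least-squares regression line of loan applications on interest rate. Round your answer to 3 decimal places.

n = 8, Σx = 45, Σy = 455.3, Σxy = 2060.4, Σx² = 303
Sxx = Σx² − (Σx)²/n = 303 − 253.125 = 49.875
Sxy = Σxy − (Σx)(Σy)/n = 2060.4 − 2561.0625 = -500.6625
b = Sxy/Sxx = -500.6625/49.875 = -10.038346
a = ȳ − b·x̄ = 56.9125 − (-10.038346)·5.625 = 113.378195

113.378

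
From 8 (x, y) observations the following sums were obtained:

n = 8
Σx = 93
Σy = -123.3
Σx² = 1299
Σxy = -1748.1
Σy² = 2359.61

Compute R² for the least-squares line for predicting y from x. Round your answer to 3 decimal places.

Sxx = Σx² − (Σx)²/n = 1299 − 1081.125 = 217.875
Sxy = Σxy − (Σx)(Σy)/n = -1748.1 − (-1433.3625) = -314.7375
Syy = Σy² − (Σy)²/n = 2359.61 − 1900.36125 = 459.24875
R² = Sxy²/(Sxx·Syy) = (-314.7375)²/(217.875·459.24875) = 0.990015

0.990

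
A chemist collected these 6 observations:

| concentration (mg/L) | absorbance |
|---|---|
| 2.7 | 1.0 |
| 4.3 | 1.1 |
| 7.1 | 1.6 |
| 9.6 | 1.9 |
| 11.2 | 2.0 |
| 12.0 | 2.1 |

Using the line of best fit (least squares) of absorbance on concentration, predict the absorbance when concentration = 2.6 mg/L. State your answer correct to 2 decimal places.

0.97

n = 6, Σx = 46.9, Σy = 9.7, Σxy = 84.63, Σx² = 437.79
Sxx = Σx² − (Σx)²/n = 437.79 − 366.601667 = 71.188333
Sxy = Σxy − (Σx)(Σy)/n = 84.63 − 75.821667 = 8.808333
b = Sxy/Sxx = 8.808333/71.188333 = 0.123733
a = ȳ − b·x̄ = 1.616667 − 0.123733·7.816667 = 0.649488
ŷ(2.6) = a + b·2.6 = 0.649488 + 0.123733·2.6 = 0.971194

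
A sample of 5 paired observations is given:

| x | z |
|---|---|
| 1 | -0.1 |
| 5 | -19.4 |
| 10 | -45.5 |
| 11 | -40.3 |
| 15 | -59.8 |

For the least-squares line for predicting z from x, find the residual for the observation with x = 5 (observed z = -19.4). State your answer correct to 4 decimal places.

-0.8003

n = 5, Σx = 42, Σy = -165.1, Σxy = -1892.4, Σx² = 472
Sxx = Σx² − (Σx)²/n = 472 − 352.8 = 119.2
Sxy = Σxy − (Σx)(Σy)/n = -1892.4 − (-1386.84) = -505.56
b = Sxy/Sxx = -505.56/119.2 = -4.241275
a = ȳ − b·x̄ = -33.02 − (-4.241275)·8.4 = 2.606711
ŷ(5) = 2.606711 + (-4.241275)·5 = -18.599664
residual = y − ŷ = -19.4 − (-18.599664) = -0.800336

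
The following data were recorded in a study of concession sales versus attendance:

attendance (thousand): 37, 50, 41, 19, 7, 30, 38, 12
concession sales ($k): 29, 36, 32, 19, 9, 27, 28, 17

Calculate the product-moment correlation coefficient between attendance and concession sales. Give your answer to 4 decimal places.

n = 8, Σx = 234, Σy = 197, Σxy = 6687, Σx² = 8448, Σy² = 5405
Sxx = Σx² − (Σx)²/n = 8448 − 6844.5 = 1603.5
Sxy = Σxy − (Σx)(Σy)/n = 6687 − 5762.25 = 924.75
Syy = Σy² − (Σy)²/n = 5405 − 4851.125 = 553.875
r = Sxy/√(Sxx·Syy) = 924.75/√(888138.5625) = 924.75/942.411037 = 0.981260

0.9813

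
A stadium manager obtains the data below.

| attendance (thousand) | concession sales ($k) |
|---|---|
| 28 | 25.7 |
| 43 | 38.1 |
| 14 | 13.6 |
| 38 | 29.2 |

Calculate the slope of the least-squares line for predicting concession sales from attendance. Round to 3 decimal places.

0.774

n = 4, Σx = 123, Σy = 106.6, Σxy = 3657.9, Σx² = 4273
Sxx = Σx² − (Σx)²/n = 4273 − 3782.25 = 490.75
Sxy = Σxy − (Σx)(Σy)/n = 3657.9 − 3277.95 = 379.95
b = Sxy/Sxx = 379.95/490.75 = 0.774223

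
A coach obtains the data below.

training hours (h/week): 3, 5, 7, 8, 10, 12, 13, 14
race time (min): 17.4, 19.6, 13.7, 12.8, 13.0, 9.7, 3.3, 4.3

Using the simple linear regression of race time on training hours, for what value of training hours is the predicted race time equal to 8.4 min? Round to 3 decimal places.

n = 8, Σx = 72, Σy = 93.8, Σxy = 698, Σx² = 756
Sxx = Σx² − (Σx)²/n = 756 − 648 = 108
Sxy = Σxy − (Σx)(Σy)/n = 698 − 844.2 = -146.2
b = Sxy/Sxx = -146.2/108 = -1.353704
a = ȳ − b·x̄ = 11.725 − (-1.353704)·9 = 23.908333
Set a + b·x = 8.4: x = (8.4 − 23.908333) / (-1.353704) = 11.456224

11.456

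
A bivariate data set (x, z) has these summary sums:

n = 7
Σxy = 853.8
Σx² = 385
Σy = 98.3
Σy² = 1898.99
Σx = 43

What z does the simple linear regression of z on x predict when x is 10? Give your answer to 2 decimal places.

Sxx = Σx² − (Σx)²/n = 385 − 264.142857 = 120.857143
Sxy = Σxy − (Σx)(Σy)/n = 853.8 − 603.842857 = 249.957143
b = Sxy/Sxx = 249.957143/120.857143 = 2.068203
a = ȳ − b·x̄ = 14.042857 − 2.068203·6.142857 = 1.338180
ŷ(10) = a + b·10 = 1.338180 + 2.068203·10 = 22.020213

22.02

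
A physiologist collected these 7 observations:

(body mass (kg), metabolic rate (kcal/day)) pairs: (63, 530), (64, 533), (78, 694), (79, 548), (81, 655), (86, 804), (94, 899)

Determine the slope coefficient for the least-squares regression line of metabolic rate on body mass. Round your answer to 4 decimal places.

11.4311

n = 7, Σx = 545, Σy = 4663, Σxy = 371631, Σx² = 43183
Sxx = Σx² − (Σx)²/n = 43183 − 42432.142857 = 750.857143
Sxy = Σxy − (Σx)(Σy)/n = 371631 − 363047.857143 = 8583.142857
b = Sxy/Sxx = 8583.142857/750.857143 = 11.431126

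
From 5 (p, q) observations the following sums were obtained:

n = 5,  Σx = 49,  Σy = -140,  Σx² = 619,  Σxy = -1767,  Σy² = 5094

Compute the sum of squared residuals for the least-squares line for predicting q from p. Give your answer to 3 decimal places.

49.901

Sxx = Σx² − (Σx)²/n = 619 − 480.2 = 138.8
Sxy = Σxy − (Σx)(Σy)/n = -1767 − (-1372) = -395
Syy = Σy² − (Σy)²/n = 5094 − 3920 = 1174
b = Sxy/Sxx = -395/138.8 = -2.845821
SSE = Syy − b·Sxy = 1174 − (-2.845821)·(-395) = 49.900576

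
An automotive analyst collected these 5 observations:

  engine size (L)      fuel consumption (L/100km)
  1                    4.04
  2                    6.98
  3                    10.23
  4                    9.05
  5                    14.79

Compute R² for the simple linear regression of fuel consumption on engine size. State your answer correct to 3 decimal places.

0.872

n = 5, Σx = 15, Σy = 45.09, Σxy = 158.84, Σx² = 55, Σy² = 470.3415
Sxx = Σx² − (Σx)²/n = 55 − 45 = 10
Sxy = Σxy − (Σx)(Σy)/n = 158.84 − 135.27 = 23.57
Syy = Σy² − (Σy)²/n = 470.3415 − 406.62162 = 63.71988
R² = Sxy²/(Sxx·Syy) = (23.57)²/(10·63.71988) = 0.871855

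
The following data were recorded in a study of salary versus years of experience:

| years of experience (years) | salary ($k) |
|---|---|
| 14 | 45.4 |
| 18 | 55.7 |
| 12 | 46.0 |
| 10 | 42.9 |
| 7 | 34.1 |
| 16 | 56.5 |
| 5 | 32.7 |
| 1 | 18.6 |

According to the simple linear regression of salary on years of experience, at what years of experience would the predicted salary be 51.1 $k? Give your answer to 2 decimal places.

n = 8, Σx = 83, Σy = 331.9, Σxy = 3944, Σx² = 1095
Sxx = Σx² − (Σx)²/n = 1095 − 861.125 = 233.875
Sxy = Σxy − (Σx)(Σy)/n = 3944 − 3443.4625 = 500.5375
b = Sxy/Sxx = 500.5375/233.875 = 2.140192
a = ȳ − b·x̄ = 41.4875 − 2.140192·10.375 = 19.283004
Set a + b·x = 51.1: x = (51.1 − 19.283004) / 2.140192 = 14.866419

14.87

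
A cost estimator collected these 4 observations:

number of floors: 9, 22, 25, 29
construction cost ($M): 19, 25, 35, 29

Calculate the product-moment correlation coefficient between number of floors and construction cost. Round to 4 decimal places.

0.8122

n = 4, Σx = 85, Σy = 108, Σxy = 2437, Σx² = 2031, Σy² = 3052
Sxx = Σx² − (Σx)²/n = 2031 − 1806.25 = 224.75
Sxy = Σxy − (Σx)(Σy)/n = 2437 − 2295 = 142
Syy = Σy² − (Σy)²/n = 3052 − 2916 = 136
r = Sxy/√(Sxx·Syy) = 142/√(30566) = 142/174.831347 = 0.812211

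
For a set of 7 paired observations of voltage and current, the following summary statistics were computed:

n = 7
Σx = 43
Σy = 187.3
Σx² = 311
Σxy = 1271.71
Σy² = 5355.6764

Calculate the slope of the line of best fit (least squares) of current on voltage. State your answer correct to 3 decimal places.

Sxx = Σx² − (Σx)²/n = 311 − 264.142857 = 46.857143
Sxy = Σxy − (Σx)(Σy)/n = 1271.71 − 1150.557143 = 121.152857
b = Sxy/Sxx = 121.152857/46.857143 = 2.585579

2.586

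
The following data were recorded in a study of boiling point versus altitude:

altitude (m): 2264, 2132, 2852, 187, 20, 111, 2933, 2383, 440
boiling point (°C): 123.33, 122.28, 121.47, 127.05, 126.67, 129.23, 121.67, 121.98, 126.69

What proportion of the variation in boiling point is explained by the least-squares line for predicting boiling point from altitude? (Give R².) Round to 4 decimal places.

0.9199

n = 9, Σx = 13322, Σy = 1120.37, Σxy = 1630268.85, Σx² = 32327492, Σy² = 139538.0979
Sxx = Σx² − (Σx)²/n = 32327492 − 19719520.444444 = 12607971.555556
Sxy = Σxy − (Σx)(Σy)/n = 1630268.85 − 1658396.571111 = -28127.721111
Syy = Σy² − (Σy)²/n = 139538.0979 − 139469.881878 = 68.216022
R² = Sxy²/(Sxx·Syy) = (-28127.721111)²/(12607971.555556·68.216022) = 0.919893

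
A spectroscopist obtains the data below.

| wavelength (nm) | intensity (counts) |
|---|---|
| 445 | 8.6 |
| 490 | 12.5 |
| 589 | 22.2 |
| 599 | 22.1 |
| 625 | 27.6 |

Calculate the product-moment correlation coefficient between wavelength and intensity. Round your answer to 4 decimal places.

0.9906

n = 5, Σx = 2748, Σy = 93, Σxy = 53515.7, Σx² = 1534472, Σy² = 1973.22
Sxx = Σx² − (Σx)²/n = 1534472 − 1510300.8 = 24171.2
Sxy = Σxy − (Σx)(Σy)/n = 53515.7 − 51112.8 = 2402.9
Syy = Σy² − (Σy)²/n = 1973.22 − 1729.8 = 243.42
r = Sxy/√(Sxx·Syy) = 2402.9/√(5883753.504) = 2402.9/2425.644967 = 0.990623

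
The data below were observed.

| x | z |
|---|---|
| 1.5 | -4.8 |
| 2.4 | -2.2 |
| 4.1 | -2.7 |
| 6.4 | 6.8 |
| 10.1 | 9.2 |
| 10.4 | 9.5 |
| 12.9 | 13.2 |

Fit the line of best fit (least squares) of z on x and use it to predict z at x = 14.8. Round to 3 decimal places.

16.788

n = 7, Σx = 47.8, Σy = 29, Σxy = 381.97, Σx² = 442.36
Sxx = Σx² − (Σx)²/n = 442.36 − 326.405714 = 115.954286
Sxy = Σxy − (Σx)(Σy)/n = 381.97 − 198.028571 = 183.941429
b = Sxy/Sxx = 183.941429/115.954286 = 1.586327
a = ȳ − b·x̄ = 4.142857 − 1.586327·6.828571 = -6.689491
ŷ(14.8) = a + b·14.8 = -6.689491 + 1.586327·14.8 = 16.788151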